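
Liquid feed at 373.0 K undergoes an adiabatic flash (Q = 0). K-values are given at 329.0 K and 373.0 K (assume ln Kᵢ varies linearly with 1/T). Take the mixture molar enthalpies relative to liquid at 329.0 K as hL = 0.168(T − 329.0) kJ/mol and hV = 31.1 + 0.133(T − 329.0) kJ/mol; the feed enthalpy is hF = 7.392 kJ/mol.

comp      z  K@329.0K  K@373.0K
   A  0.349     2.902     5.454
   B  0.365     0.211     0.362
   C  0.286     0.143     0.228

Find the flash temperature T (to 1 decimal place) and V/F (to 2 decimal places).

T = 340.4 K, V/F = 0.18

Adiabatic flash: solve Rachford–Rice at each trial T, then check hF = ψ·hV(T) + (1−ψ)·hL(T).
  T = 329.0 K: K = (2.902, 0.211, 0.143), RR gives ψ = 0.084, H_out = 2.608 kJ/mol
  T = 373.0 K: K = (5.454, 0.362, 0.228), RR gives ψ = 0.353, H_out = 17.831 kJ/mol
  T = 351.0 K: K = (4.058, 0.281, 0.183), RR gives ψ = 0.245, H_out = 11.119 kJ/mol
  T = 340.0 K: K = (3.450, 0.245, 0.163), RR gives ψ = 0.175, H_out = 7.226 kJ/mol
  T = 345.5 K: K = (3.747, 0.263, 0.173), RR gives ψ = 0.212, H_out = 9.240 kJ/mol
  T = 342.8 K: K = (3.599, 0.254, 0.168), RR gives ψ = 0.194, H_out = 8.270 kJ/mol
  T = 341.4 K: K = (3.524, 0.249, 0.165), RR gives ψ = 0.185, H_out = 7.754 kJ/mol
Linear interpolation between T = 340.0 (H_out = 7.226) and T = 341.4 (H_out = 7.754) on hF = 7.392 gives T ≈ 340.4 K, at which ψ = 0.18.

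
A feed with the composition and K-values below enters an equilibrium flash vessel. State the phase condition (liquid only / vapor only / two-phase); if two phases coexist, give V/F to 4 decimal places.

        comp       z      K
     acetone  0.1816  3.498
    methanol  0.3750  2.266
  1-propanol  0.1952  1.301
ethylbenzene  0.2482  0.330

ΣzᵢKᵢ = 1.8208; Σzᵢ/Kᵢ = 1.1196.
Both exceed 1, so a two-phase solution exists.
Let ψ = V/F and solve Σ zᵢ(Kᵢ−1)/(1+ψ(Kᵢ−1)) = 0.
Newton–Raphson from ψ = 0.5:
  ψ = 0.5000: g = 0.29343, g' = -0.7147 → ψ = 0.9105
  ψ = 0.9105: g = -0.02129, g' = -0.9790 → ψ = 0.8888
  ψ = 0.8888: g = -0.00050, g' = -0.9343 → ψ = 0.8883
Converged at ψ = 0.8883.

two-phase, V/F = 0.8883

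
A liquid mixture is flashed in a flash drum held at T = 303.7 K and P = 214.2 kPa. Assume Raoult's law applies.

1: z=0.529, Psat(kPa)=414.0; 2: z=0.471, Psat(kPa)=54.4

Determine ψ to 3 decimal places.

ψ = 0.204

Raoult's law: Kᵢ = Pᵢˢᵃᵗ/P = Pᵢˢᵃᵗ/214.2.
  K_1 = 414.0/214.2 = 1.93277, K_2 = 54.4/214.2 = 0.25397
Binary case is linear: z₁(K₁−1)(1+ψ(K₂−1)) + z₂(K₂−1)(1+ψ(K₁−1)) = 0
⇒ ψ = [z₁(K₁−1)+z₂(K₂−1)] / [−(K₁−1)(K₂−1)] = 0.1421/0.6959 = 0.204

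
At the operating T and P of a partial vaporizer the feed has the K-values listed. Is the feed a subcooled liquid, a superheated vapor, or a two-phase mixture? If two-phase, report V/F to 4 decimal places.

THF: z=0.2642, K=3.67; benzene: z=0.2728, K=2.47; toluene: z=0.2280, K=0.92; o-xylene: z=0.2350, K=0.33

ΣzᵢKᵢ = 1.9307; Σzᵢ/Kᵢ = 1.1424.
Both exceed 1, so a two-phase solution exists.
Rachford–Rice: g(ψ) = Σ zᵢ(Kᵢ−1)/(1+ψ(Kᵢ−1)) = 0.
Newton iteration, ψ⁰ = 0.5:
  ψ = 0.5000: g = 0.27747, g' = -0.7814 → ψ = 0.8551
  ψ = 0.8551: g = 0.00430, g' = -0.8705 → ψ = 0.8600
Converged at ψ = 0.8600.

two-phase, V/F = 0.8600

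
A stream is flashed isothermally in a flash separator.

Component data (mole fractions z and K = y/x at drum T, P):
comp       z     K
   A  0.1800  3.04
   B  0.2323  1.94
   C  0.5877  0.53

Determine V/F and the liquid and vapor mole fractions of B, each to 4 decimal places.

Rachford–Rice: g(V/F) = Σ zᵢ(Kᵢ−1)/(1+V/F(Kᵢ−1)) = 0.
Check two-phase: ΣzᵢKᵢ = 1.3093 > 1 and Σzᵢ/Kᵢ = 1.2878 > 1, so g(0) = 0.3093 > 0 and g(1) = -0.2878 < 0.
Newton–Raphson from V/F = 0.5:
  V/F = 0.5000: g = -0.03074, g' = -0.5004 → V/F = 0.4386
  V/F = 0.4386: g = 0.00049, g' = -0.5176 → V/F = 0.4395
Converged at V/F = 0.4395.
Compositions from xᵢ = zᵢ/(1+V/F(Kᵢ−1)), yᵢ = Kᵢxᵢ:
  A: x = 0.0949, y = 0.2885
  B: x = 0.1644, y = 0.3189
  C: x = 0.7407, y = 0.3926

V/F = 0.4395, x_B = 0.1644, y_B = 0.3189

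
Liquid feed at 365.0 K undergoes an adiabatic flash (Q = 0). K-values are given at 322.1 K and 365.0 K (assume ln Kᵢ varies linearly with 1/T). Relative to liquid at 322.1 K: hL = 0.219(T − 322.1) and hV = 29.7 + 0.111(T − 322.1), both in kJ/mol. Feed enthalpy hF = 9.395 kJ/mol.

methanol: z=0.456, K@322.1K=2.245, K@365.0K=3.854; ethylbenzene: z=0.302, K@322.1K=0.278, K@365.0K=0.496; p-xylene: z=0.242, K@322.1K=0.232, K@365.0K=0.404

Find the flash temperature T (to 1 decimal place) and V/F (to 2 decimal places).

T = 329.2 K, V/F = 0.27

Adiabatic flash: solve Rachford–Rice at each trial T, then check hF = ψ·hV(T) + (1−ψ)·hL(T).
  T = 322.1 K: K = (2.245, 0.278, 0.232), RR gives ψ = 0.177, H_out = 5.261 kJ/mol
  T = 365.0 K: K = (3.854, 0.496, 0.404), RR gives ψ = 0.643, H_out = 25.513 kJ/mol
  T = 343.6 K: K = (2.993, 0.378, 0.312), RR gives ψ = 0.427, H_out = 16.386 kJ/mol
  T = 332.9 K: K = (2.606, 0.326, 0.270), RR gives ψ = 0.314, H_out = 11.316 kJ/mol
  T = 327.5 K: K = (2.422, 0.302, 0.251), RR gives ψ = 0.250, H_out = 8.451 kJ/mol
  T = 330.2 K: K = (2.513, 0.314, 0.260), RR gives ψ = 0.283, H_out = 9.917 kJ/mol
  T = 328.9 K: K = (2.469, 0.308, 0.256), RR gives ψ = 0.267, H_out = 9.220 kJ/mol
Linear interpolation between T = 328.9 (H_out = 9.220) and T = 330.2 (H_out = 9.917) on hF = 9.395 gives T ≈ 329.2 K, at which ψ = 0.27.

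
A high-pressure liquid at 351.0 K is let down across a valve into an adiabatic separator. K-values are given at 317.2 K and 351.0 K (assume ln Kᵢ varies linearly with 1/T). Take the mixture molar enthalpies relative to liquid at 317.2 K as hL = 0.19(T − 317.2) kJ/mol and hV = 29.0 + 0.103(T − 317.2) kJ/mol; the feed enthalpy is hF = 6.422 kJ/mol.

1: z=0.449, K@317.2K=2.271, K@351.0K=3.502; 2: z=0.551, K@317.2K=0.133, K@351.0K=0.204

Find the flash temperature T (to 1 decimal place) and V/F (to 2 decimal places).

Adiabatic flash: solve Rachford–Rice at each trial T, then check hF = ψ·hV(T) + (1−ψ)·hL(T).
  T = 317.2 K: K = (2.271, 0.133), RR gives ψ = 0.084, H_out = 2.446 kJ/mol
  T = 351.0 K: K = (3.502, 0.204), RR gives ψ = 0.344, H_out = 15.382 kJ/mol
  T = 334.1 K: K = (2.851, 0.167), RR gives ψ = 0.241, H_out = 9.847 kJ/mol
  T = 325.6 K: K = (2.550, 0.149), RR gives ψ = 0.172, H_out = 6.467 kJ/mol
  T = 321.4 K: K = (2.408, 0.141), RR gives ψ = 0.131, H_out = 4.563 kJ/mol
  T = 323.5 K: K = (2.479, 0.145), RR gives ψ = 0.153, H_out = 5.538 kJ/mol
Linear interpolation between T = 323.5 (H_out = 5.538) and T = 325.6 (H_out = 6.467) on hF = 6.422 gives T ≈ 325.5 K, at which ψ = 0.17.

T = 325.5 K, V/F = 0.17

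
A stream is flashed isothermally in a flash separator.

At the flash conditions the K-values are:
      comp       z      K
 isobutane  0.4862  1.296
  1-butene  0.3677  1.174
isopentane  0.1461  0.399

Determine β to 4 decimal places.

β = 0.8145

Rachford–Rice: g(β) = Σ zᵢ(Kᵢ−1)/(1+β(Kᵢ−1)) = 0.
Feasibility: ΣzᵢKᵢ = 1.1201, Σzᵢ/Kᵢ = 1.0545 — both > 1, two phases present.
Newton iteration, β⁰ = 0.67:
  β = 0.6700: g = 0.03040, g' = -0.1865 → β = 0.8330
  β = 0.8330: g = -0.00451, g' = -0.2475 → β = 0.8148
  β = 0.8148: g = -0.00008, g' = -0.2388 → β = 0.8145
Converged at β = 0.8145.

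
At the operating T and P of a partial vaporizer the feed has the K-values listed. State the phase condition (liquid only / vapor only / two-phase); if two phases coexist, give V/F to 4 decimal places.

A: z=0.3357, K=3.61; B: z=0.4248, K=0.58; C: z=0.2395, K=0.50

two-phase, V/F = 0.4918

ΣzᵢKᵢ = 1.5780; Σzᵢ/Kᵢ = 1.3044.
Both exceed 1, so a two-phase solution exists.
Material balance + equilibrium reduce to Σ zᵢ(Kᵢ−1)/(1+ψ(Kᵢ−1)) = 0.
Newton–Raphson from ψ = 0.5:
  ψ = 0.5000: g = -0.00539, g' = -0.6569 → ψ = 0.4918
Converged at ψ = 0.4918.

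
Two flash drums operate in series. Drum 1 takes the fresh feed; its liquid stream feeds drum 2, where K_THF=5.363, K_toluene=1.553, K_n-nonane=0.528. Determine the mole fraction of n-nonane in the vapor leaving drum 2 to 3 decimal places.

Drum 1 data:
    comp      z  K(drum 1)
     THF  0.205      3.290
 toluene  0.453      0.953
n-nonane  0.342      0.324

y_n-nonane (drum 2) = 0.343

Drum 1:
Newton–Raphson from ψ₁ = 0.38:
  ψ₁ = 0.380: g = -0.0818, g' = -0.591 → ψ₁ = 0.242
  ψ₁ = 0.242: g = 0.0043, g' = -0.670 → ψ₁ = 0.248
Converged at ψ₁ = 0.248.
Drum-1 compositions:
  THF: x = 0.131, y = 0.430
  toluene: x = 0.458, y = 0.437
  n-nonane: x = 0.411, y = 0.133
Drum-2 feed = drum-1 liquid: z₂ = (0.1307, 0.4583, 0.4109).
Drum 2:
Let ψ₂ = V/F and solve Σ zᵢ(Kᵢ−1)/(1+ψ₂(Kᵢ−1)) = 0.
g(0) = ΣzᵢKᵢ − 1 = 0.630 and g(1) = 1 − Σzᵢ/Kᵢ = -0.098, so a root lies in (0, 1).
Newton iteration, ψ₂⁰ = 0.61:
  ψ₂ = 0.610: g = 0.0729, g' = -0.445 → ψ₂ = 0.774
  ψ₂ = 0.774: g = 0.0022, g' = -0.426 → ψ₂ = 0.779
Converged at ψ₂ = 0.779.
  THF: x = 0.030, y = 0.159
  toluene: x = 0.320, y = 0.497
  n-nonane: x = 0.650, y = 0.343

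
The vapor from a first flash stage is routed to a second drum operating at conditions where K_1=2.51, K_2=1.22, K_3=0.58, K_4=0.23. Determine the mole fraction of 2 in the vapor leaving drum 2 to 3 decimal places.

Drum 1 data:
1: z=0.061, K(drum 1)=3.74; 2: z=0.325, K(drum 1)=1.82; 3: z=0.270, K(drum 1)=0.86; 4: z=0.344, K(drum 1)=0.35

y_2 (drum 2) = 0.561

Drum 1:
Rachford–Rice: g(ψ₁) = Σ zᵢ(Kᵢ−1)/(1+ψ₁(Kᵢ−1)) = 0.
Feasibility: ΣzᵢKᵢ = 1.172, Σzᵢ/Kᵢ = 1.492 — both > 1, two phases present.
Newton–Raphson from ψ₁ = 0.55:
  ψ₁ = 0.550: g = -0.1386, g' = -0.535 → ψ₁ = 0.291
  ψ₁ = 0.291: g = -0.0069, g' = -0.511 → ψ₁ = 0.277
Converged at ψ₁ = 0.277.
Drum-1 compositions:
  1: x = 0.035, y = 0.130
  2: x = 0.265, y = 0.482
  3: x = 0.281, y = 0.242
  4: x = 0.420, y = 0.147
Drum-2 feed = drum-1 vapor: z₂ = (0.1296, 0.4819, 0.2416, 0.1469).
Drum 2:
Let ψ₂ = V/F and solve Σ zᵢ(Kᵢ−1)/(1+ψ₂(Kᵢ−1)) = 0.
g(0) = ΣzᵢKᵢ − 1 = 0.087 and g(1) = 1 − Σzᵢ/Kᵢ = -0.502, so a root lies in (0, 1).
Iterate (Newton) starting at ψ₂ = 0.5:
  ψ₂ = 0.500: g = -0.1053, g' = -0.413 → ψ₂ = 0.245
  ψ₂ = 0.245: g = -0.0091, g' = -0.364 → ψ₂ = 0.220
Converged at ψ₂ = 0.220.
  1: x = 0.097, y = 0.244
  2: x = 0.460, y = 0.561
  3: x = 0.266, y = 0.154
  4: x = 0.177, y = 0.041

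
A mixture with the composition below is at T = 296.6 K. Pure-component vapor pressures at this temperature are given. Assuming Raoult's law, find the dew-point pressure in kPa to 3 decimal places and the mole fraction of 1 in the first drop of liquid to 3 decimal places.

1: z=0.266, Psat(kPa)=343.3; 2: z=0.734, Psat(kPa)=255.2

Pdew = 273.897 kPa, x_1 = 0.212

At the dew point ψ → 1, so Σzᵢ/Kᵢ = 1 with Kᵢ = Pᵢˢᵃᵗ/P ⇒ 1/P = Σzᵢ/Pᵢˢᵃᵗ.
1/P = 0.266/343.3 + 0.734/255.2 = 0.003651 ⇒ P = 273.897 kPa
xᵢ = zᵢP/Pᵢˢᵃᵗ ⇒ x_1 = 0.266·273.897/343.3 = 0.212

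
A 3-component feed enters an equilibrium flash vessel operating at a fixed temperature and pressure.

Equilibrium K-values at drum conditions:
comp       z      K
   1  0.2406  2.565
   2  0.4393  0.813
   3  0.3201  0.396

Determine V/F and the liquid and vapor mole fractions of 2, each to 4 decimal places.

Material balance + equilibrium reduce to Σ zᵢ(Kᵢ−1)/(1+V/F(Kᵢ−1)) = 0.
g(0) = ΣzᵢKᵢ − 1 = 0.1010 and g(1) = 1 − Σzᵢ/Kᵢ = -0.4425, so a root lies in (0, 1).
Newton–Raphson from V/F = 0.63:
  V/F = 0.6300: g = -0.21562, g' = -0.4735 → V/F = 0.1746
  V/F = 0.1746: g = -0.00532, g' = -0.5259 → V/F = 0.1645
Converged at V/F = 0.1645.
Compositions from xᵢ = zᵢ/(1+V/F(Kᵢ−1)), yᵢ = Kᵢxᵢ:
  1: x = 0.1913, y = 0.4908
  2: x = 0.4532, y = 0.3685
  3: x = 0.3554, y = 0.1407

V/F = 0.1645, x_2 = 0.4532, y_2 = 0.3685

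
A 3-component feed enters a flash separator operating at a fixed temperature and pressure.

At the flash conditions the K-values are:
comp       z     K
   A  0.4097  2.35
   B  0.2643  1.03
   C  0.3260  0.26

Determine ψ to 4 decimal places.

Rachford–Rice: g(ψ) = Σ zᵢ(Kᵢ−1)/(1+ψ(Kᵢ−1)) = 0.
Feasibility: ΣzᵢKᵢ = 1.3198, Σzᵢ/Kᵢ = 1.6848 — both > 1, two phases present.
Iterate (Newton) starting at ψ = 0.44:
  ψ = 0.4400: g = -0.00290, g' = -0.6866 → ψ = 0.4358
Converged at ψ = 0.4358.

ψ = 0.4358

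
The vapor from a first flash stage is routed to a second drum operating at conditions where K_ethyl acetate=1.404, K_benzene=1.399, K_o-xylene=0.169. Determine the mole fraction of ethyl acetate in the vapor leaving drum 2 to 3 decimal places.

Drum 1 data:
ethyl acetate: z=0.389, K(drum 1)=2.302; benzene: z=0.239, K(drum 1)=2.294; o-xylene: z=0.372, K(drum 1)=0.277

Drum 1:
Newton–Raphson from ψ₁ = 0.5:
  ψ₁ = 0.500: g = 0.0733, g' = -0.866 → ψ₁ = 0.585
  ψ₁ = 0.585: g = -0.0022, g' = -0.926 → ψ₁ = 0.582
Converged at ψ₁ = 0.582.
Drum-1 compositions:
  ethyl acetate: x = 0.221, y = 0.509
  benzene: x = 0.136, y = 0.313
  o-xylene: x = 0.642, y = 0.178
Drum-2 feed = drum-1 vapor: z₂ = (0.5094, 0.3127, 0.1780).
Drum 2:
Newton–Raphson from ψ₂ = 0.63:
  ψ₂ = 0.630: g = -0.0466, g' = -0.626 → ψ₂ = 0.556
  ψ₂ = 0.556: g = -0.0045, g' = -0.513 → ψ₂ = 0.547
Converged at ψ₂ = 0.547.
  ethyl acetate: x = 0.417, y = 0.586
  benzene: x = 0.257, y = 0.359
  o-xylene: x = 0.326, y = 0.055

y_ethyl acetate (drum 2) = 0.586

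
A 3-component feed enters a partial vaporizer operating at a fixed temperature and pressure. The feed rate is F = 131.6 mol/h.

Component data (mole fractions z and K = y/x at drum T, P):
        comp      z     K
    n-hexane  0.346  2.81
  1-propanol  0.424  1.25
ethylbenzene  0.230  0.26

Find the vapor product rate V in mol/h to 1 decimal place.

Let ψ = V/F and solve Σ zᵢ(Kᵢ−1)/(1+ψ(Kᵢ−1)) = 0.
Check two-phase: ΣzᵢKᵢ = 1.562 > 1 and Σzᵢ/Kᵢ = 1.347 > 1, so g(0) = 0.562 > 0 and g(1) = -0.347 < 0.
Newton iteration, ψ⁰ = 0.31:
  ψ = 0.310: g = 0.2787, g' = -0.700 → ψ = 0.708
  ψ = 0.708: g = 0.0070, g' = -0.793 → ψ = 0.717
Converged at ψ = 0.717.
Then V = ψ·F = 0.7168·131.6 = 94.3 mol/h and L = F − V = 37.3 mol/h.

V = 94.3 mol/h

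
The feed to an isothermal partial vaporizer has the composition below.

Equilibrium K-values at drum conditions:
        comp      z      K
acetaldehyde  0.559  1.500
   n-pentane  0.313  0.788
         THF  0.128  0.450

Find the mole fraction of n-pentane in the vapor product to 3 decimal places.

Iterate (Newton) starting at ψ = 0.5:
  ψ = 0.500: g = 0.0523, g' = -0.181 → ψ = 0.789
  ψ = 0.789: g = -0.0037, g' = -0.213 → ψ = 0.772
Converged at ψ = 0.772.
Compositions from xᵢ = zᵢ/(1+ψ(Kᵢ−1)), yᵢ = Kᵢxᵢ:
  acetaldehyde: x = 0.403, y = 0.605
  n-pentane: x = 0.374, y = 0.295
  THF: x = 0.222, y = 0.100

y_n-pentane = 0.295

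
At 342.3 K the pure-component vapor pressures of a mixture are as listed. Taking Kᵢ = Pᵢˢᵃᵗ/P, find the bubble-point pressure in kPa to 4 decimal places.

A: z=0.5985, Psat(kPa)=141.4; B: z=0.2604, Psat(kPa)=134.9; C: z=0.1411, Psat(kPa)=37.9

At the bubble point ψ → 0, so ΣzᵢKᵢ = 1 with Kᵢ = Pᵢˢᵃᵗ/P ⇒ P = ΣzᵢPᵢˢᵃᵗ.
P = 0.5985·141.4 + 0.2604·134.9 + 0.1411·37.9 = 125.1036 kPa

Pbub = 125.1036 kPa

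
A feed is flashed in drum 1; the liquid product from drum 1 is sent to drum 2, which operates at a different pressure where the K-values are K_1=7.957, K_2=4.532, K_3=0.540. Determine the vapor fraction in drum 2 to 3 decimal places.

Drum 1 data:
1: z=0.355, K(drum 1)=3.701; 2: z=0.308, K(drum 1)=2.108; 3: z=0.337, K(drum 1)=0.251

Drum 1:
Material balance + equilibrium reduce to Σ zᵢ(Kᵢ−1)/(1+ψ₁(Kᵢ−1)) = 0.
Check two-phase: ΣzᵢKᵢ = 2.048 > 1 and Σzᵢ/Kᵢ = 1.585 > 1, so g(0) = 1.048 > 0 and g(1) = -0.585 < 0.
Newton iteration, ψ₁⁰ = 0.39:
  ψ₁ = 0.390: g = 0.3487, g' = -1.176 → ψ₁ = 0.687
  ψ₁ = 0.687: g = 0.0102, g' = -1.241 → ψ₁ = 0.695
Converged at ψ₁ = 0.695.
Drum-1 compositions:
  1: x = 0.123, y = 0.457
  2: x = 0.174, y = 0.367
  3: x = 0.703, y = 0.176
Drum-2 feed = drum-1 liquid: z₂ = (0.1234, 0.1740, 0.7025).
Drum 2:
Rachford–Rice: g(ψ₂) = Σ zᵢ(Kᵢ−1)/(1+ψ₂(Kᵢ−1)) = 0.
g(0) = ΣzᵢKᵢ − 1 = 1.150 and g(1) = 1 − Σzᵢ/Kᵢ = -0.355, so a root lies in (0, 1).
Newton iteration, ψ₂⁰ = 0.5:
  ψ₂ = 0.500: g = -0.0057, g' = -0.832 → ψ₂ = 0.493
Converged at ψ₂ = 0.493.
  1: x = 0.028, y = 0.222
  2: x = 0.063, y = 0.288
  3: x = 0.909, y = 0.491

V/F (drum 2) = 0.493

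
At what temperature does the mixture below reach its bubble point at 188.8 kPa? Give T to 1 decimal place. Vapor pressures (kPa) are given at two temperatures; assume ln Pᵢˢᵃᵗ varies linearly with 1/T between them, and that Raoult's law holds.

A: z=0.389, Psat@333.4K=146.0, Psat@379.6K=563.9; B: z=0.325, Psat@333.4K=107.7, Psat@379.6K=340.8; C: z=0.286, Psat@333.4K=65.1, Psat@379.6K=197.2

T = 351.8 K

Bubble-point temperature: ΣzᵢPᵢˢᵃᵗ(T) = P. Interpolate ln Pᵢˢᵃᵗ = aᵢ + bᵢ/T.
  T = 333.4 K: ΣzᵢPᵢˢᵃᵗ = 110.42 kPa
  T = 379.6 K: ΣzᵢPᵢˢᵃᵗ = 386.52 kPa
  T = 356.5 K: ΣzᵢPᵢˢᵃᵗ = 214.83 kPa
  T = 344.9 K: ΣzᵢPᵢˢᵃᵗ = 155.45 kPa
  T = 350.7 K: ΣzᵢPᵢˢᵃᵗ = 183.22 kPa
  T = 353.6 K: ΣzᵢPᵢˢᵃᵗ = 198.52 kPa
Interpolating between 350.7 K and 353.6 K gives T ≈ 351.8 K.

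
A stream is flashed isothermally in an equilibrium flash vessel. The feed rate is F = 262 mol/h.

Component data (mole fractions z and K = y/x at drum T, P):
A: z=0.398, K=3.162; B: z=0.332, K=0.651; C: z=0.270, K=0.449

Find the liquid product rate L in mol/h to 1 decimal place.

Let ψ = V/F and solve Σ zᵢ(Kᵢ−1)/(1+ψ(Kᵢ−1)) = 0.
g(0) = ΣzᵢKᵢ − 1 = 0.596 and g(1) = 1 − Σzᵢ/Kᵢ = -0.237, so a root lies in (0, 1).
Newton–Raphson from ψ = 0.53:
  ψ = 0.530: g = 0.0487, g' = -0.628 → ψ = 0.607
  ψ = 0.607: g = 0.0013, g' = -0.598 → ψ = 0.610
Converged at ψ = 0.610.
Then V = ψ·F = 0.6096·262 = 159.7 mol/h and L = F − V = 102.3 mol/h.

L = 102.3 mol/h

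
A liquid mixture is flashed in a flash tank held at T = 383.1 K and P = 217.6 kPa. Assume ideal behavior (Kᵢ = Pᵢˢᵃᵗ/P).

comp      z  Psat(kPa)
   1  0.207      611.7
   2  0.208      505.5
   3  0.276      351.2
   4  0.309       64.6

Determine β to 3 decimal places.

Raoult's law: Kᵢ = Pᵢˢᵃᵗ/P = Pᵢˢᵃᵗ/217.6.
  K_1 = 611.7/217.6 = 2.81112, K_2 = 505.5/217.6 = 2.32307, K_3 = 351.2/217.6 = 1.61397, K_4 = 64.6/217.6 = 0.29688
Rachford–Rice: g(β) = Σ zᵢ(Kᵢ−1)/(1+β(Kᵢ−1)) = 0.
Feasibility: ΣzᵢKᵢ = 1.602, Σzᵢ/Kᵢ = 1.375 — both > 1, two phases present.
Newton–Raphson from β = 0.5:
  β = 0.500: g = 0.1570, g' = -0.743 → β = 0.711
  β = 0.711: g = -0.0110, g' = -0.888 → β = 0.699
Converged at β = 0.699.

β = 0.699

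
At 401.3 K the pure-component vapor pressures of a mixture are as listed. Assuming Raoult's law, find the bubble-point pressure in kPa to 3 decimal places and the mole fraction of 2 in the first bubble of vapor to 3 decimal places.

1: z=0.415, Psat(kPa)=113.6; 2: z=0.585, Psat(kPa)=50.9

At the bubble point ψ → 0, so ΣzᵢKᵢ = 1 with Kᵢ = Pᵢˢᵃᵗ/P ⇒ P = ΣzᵢPᵢˢᵃᵗ.
P = 0.415·113.6 + 0.585·50.9 = 76.921 kPa
yᵢ = zᵢPᵢˢᵃᵗ/P ⇒ y_2 = 0.585·50.9/76.921 = 0.387

Pbub = 76.921 kPa, y_2 = 0.387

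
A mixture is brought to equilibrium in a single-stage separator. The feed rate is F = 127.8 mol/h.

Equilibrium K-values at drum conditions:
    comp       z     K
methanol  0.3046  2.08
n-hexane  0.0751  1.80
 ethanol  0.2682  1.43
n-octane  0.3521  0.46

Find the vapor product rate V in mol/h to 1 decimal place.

Rachford–Rice: g(V/F) = Σ zᵢ(Kᵢ−1)/(1+V/F(Kᵢ−1)) = 0.
Feasibility: ΣzᵢKᵢ = 1.3142, Σzᵢ/Kᵢ = 1.1412 — both > 1, two phases present.
Iterate (Newton) starting at V/F = 0.7:
  V/F = 0.7000: g = 0.00881, g' = -0.4297 → V/F = 0.7205
  V/F = 0.7205: g = -0.00006, g' = -0.4357 → V/F = 0.7204
Converged at V/F = 0.7204.
Then V = V/F·F = 0.7204·127.8 = 92.1 mol/h and L = F − V = 35.7 mol/h.

V = 92.1 mol/h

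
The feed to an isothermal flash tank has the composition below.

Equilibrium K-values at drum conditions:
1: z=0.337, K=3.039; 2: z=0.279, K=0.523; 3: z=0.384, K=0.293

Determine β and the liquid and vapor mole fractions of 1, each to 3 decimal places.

Material balance + equilibrium reduce to Σ zᵢ(Kᵢ−1)/(1+β(Kᵢ−1)) = 0.
Feasibility: ΣzᵢKᵢ = 1.283, Σzᵢ/Kᵢ = 1.955 — both > 1, two phases present.
Newton–Raphson from β = 0.37:
  β = 0.370: g = -0.1376, g' = -0.901 → β = 0.217
  β = 0.217: g = 0.0070, g' = -1.020 → β = 0.224
Converged at β = 0.224.
Compositions from xᵢ = zᵢ/(1+β(Kᵢ−1)), yᵢ = Kᵢxᵢ:
  1: x = 0.231, y = 0.703
  2: x = 0.312, y = 0.163
  3: x = 0.456, y = 0.134

β = 0.224, x_1 = 0.231, y_1 = 0.703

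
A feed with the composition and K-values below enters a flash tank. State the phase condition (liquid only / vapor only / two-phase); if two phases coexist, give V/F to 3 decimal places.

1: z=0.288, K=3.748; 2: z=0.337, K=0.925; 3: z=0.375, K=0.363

ΣzᵢKᵢ = 1.527; Σzᵢ/Kᵢ = 1.474.
Both exceed 1, so a two-phase solution exists.
Newton–Raphson from ψ = 0.5:
  ψ = 0.500: g = -0.0434, g' = -0.716 → ψ = 0.439
  ψ = 0.439: g = 0.0007, g' = -0.742 → ψ = 0.440
Converged at ψ = 0.440.

two-phase, V/F = 0.440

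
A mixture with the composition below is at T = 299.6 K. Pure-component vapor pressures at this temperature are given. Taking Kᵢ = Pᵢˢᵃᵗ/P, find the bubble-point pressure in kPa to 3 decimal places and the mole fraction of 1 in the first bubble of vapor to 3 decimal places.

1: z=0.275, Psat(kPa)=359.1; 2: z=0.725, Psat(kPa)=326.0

At the bubble point ψ → 0, so ΣzᵢKᵢ = 1 with Kᵢ = Pᵢˢᵃᵗ/P ⇒ P = ΣzᵢPᵢˢᵃᵗ.
P = 0.275·359.1 + 0.725·326.0 = 335.103 kPa
yᵢ = zᵢPᵢˢᵃᵗ/P ⇒ y_1 = 0.275·359.1/335.103 = 0.295

Pbub = 335.103 kPa, y_1 = 0.295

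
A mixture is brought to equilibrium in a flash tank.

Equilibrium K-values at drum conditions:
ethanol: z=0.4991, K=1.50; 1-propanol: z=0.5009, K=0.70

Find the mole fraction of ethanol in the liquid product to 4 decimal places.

x_ethanol = 0.3750

Material balance + equilibrium reduce to Σ zᵢ(Kᵢ−1)/(1+V/F(Kᵢ−1)) = 0.
g(0) = ΣzᵢKᵢ − 1 = 0.0993 and g(1) = 1 − Σzᵢ/Kᵢ = -0.0483, so a root lies in (0, 1).
Binary case is linear: z₁(K₁−1)(1+V/F(K₂−1)) + z₂(K₂−1)(1+V/F(K₁−1)) = 0
⇒ V/F = [z₁(K₁−1)+z₂(K₂−1)] / [−(K₁−1)(K₂−1)] = 0.09928/0.15000 = 0.6619
Compositions from xᵢ = zᵢ/(1+V/F(Kᵢ−1)), yᵢ = Kᵢxᵢ:
  ethanol: x = 0.3750, y = 0.5625
  1-propanol: x = 0.6250, y = 0.4375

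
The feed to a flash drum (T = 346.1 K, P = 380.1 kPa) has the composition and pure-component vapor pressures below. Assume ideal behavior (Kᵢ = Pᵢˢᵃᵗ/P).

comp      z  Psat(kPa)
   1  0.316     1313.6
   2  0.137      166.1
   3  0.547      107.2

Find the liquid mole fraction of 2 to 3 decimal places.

x_2 = 0.153

Raoult's law: Kᵢ = Pᵢˢᵃᵗ/P = Pᵢˢᵃᵗ/380.1.
  K_1 = 1313.6/380.1 = 3.45593, K_2 = 166.1/380.1 = 0.43699, K_3 = 107.2/380.1 = 0.28203
Material balance + equilibrium reduce to Σ zᵢ(Kᵢ−1)/(1+β(Kᵢ−1)) = 0.
g(0) = ΣzᵢKᵢ − 1 = 0.306 and g(1) = 1 − Σzᵢ/Kᵢ = -1.344, so a root lies in (0, 1).
Iterate (Newton) starting at β = 0.5:
  β = 0.500: g = -0.3717, g' = -1.154 → β = 0.178
  β = 0.178: g = 0.0040, g' = -1.347 → β = 0.181
Converged at β = 0.181.
Compositions from xᵢ = zᵢ/(1+β(Kᵢ−1)), yᵢ = Kᵢxᵢ:
  1: x = 0.219, y = 0.756
  2: x = 0.153, y = 0.067
  3: x = 0.629, y = 0.177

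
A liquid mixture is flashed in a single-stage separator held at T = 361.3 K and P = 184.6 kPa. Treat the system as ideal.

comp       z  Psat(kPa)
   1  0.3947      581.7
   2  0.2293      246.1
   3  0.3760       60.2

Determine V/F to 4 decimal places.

V/F = 0.6105

Raoult's law: Kᵢ = Pᵢˢᵃᵗ/P = Pᵢˢᵃᵗ/184.6.
  K_1 = 581.7/184.6 = 3.151138, K_2 = 246.1/184.6 = 1.333153, K_3 = 60.2/184.6 = 0.326111
Newton iteration, V/F⁰ = 0.5:
  V/F = 0.5000: g = 0.09241, g' = -0.8311 → V/F = 0.6112
  V/F = 0.6112: g = -0.00057, g' = -0.8521 → V/F = 0.6105
Converged at V/F = 0.6105.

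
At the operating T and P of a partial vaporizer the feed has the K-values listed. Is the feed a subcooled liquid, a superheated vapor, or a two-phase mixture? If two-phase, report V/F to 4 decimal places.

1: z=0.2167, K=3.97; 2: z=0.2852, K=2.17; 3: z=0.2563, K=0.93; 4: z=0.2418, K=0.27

ΣzᵢKᵢ = 1.7828; Σzᵢ/Kᵢ = 1.3572.
Both exceed 1, so a two-phase solution exists.
Material balance + equilibrium reduce to Σ zᵢ(Kᵢ−1)/(1+ψ(Kᵢ−1)) = 0.
Iterate (Newton) starting at ψ = 0.5:
  ψ = 0.5000: g = 0.17295, g' = -0.7859 → ψ = 0.7201
  ψ = 0.7201: g = -0.00486, g' = -0.8831 → ψ = 0.7146
Converged at ψ = 0.7146.

two-phase, V/F = 0.7146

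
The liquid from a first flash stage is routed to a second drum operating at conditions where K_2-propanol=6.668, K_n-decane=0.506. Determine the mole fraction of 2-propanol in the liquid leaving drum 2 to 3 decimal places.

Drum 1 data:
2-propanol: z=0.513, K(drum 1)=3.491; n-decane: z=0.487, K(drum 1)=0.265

Drum 1:
Let ψ₁ = V/F and solve Σ zᵢ(Kᵢ−1)/(1+ψ₁(Kᵢ−1)) = 0.
Feasibility: ΣzᵢKᵢ = 1.920, Σzᵢ/Kᵢ = 1.985 — both > 1, two phases present.
Binary case is linear: z₁(K₁−1)(1+ψ₁(K₂−1)) + z₂(K₂−1)(1+ψ₁(K₁−1)) = 0
⇒ ψ₁ = [z₁(K₁−1)+z₂(K₂−1)] / [−(K₁−1)(K₂−1)] = 0.9199/1.8309 = 0.502
Drum-1 compositions:
  2-propanol: x = 0.228, y = 0.795
  n-decane: x = 0.772, y = 0.205
Drum-2 feed = drum-1 liquid: z₂ = (0.2278, 0.7722).
Drum 2:
Material balance + equilibrium reduce to Σ zᵢ(Kᵢ−1)/(1+ψ₂(Kᵢ−1)) = 0.
Feasibility: ΣzᵢKᵢ = 1.910, Σzᵢ/Kᵢ = 1.560 — both > 1, two phases present.
Binary case is linear: z₁(K₁−1)(1+ψ₂(K₂−1)) + z₂(K₂−1)(1+ψ₂(K₁−1)) = 0
⇒ ψ₂ = [z₁(K₁−1)+z₂(K₂−1)] / [−(K₁−1)(K₂−1)] = 0.9099/2.8000 = 0.325
  2-propanol: x = 0.080, y = 0.535
  n-decane: x = 0.920, y = 0.465

x_2-propanol (drum 2) = 0.080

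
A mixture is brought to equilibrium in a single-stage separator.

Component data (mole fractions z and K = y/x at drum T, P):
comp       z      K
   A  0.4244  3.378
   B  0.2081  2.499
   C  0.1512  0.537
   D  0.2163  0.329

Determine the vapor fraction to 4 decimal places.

Rachford–Rice: g(ψ) = Σ zᵢ(Kᵢ−1)/(1+ψ(Kᵢ−1)) = 0.
g(0) = ΣzᵢKᵢ − 1 = 1.1060 and g(1) = 1 − Σzᵢ/Kᵢ = -0.1479, so a root lies in (0, 1).
Newton iteration, ψ⁰ = 0.5:
  ψ = 0.5000: g = 0.32984, g' = -0.9291 → ψ = 0.8550
  ψ = 0.8550: g = 0.01308, g' = -0.9754 → ψ = 0.8684
  ψ = 0.8684: g = -0.00012, g' = -0.9937 → ψ = 0.8683
Converged at ψ = 0.8683.

ψ = 0.8683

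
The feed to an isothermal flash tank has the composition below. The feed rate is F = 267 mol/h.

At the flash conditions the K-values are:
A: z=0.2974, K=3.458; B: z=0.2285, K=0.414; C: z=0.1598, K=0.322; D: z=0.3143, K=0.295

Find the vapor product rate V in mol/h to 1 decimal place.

Iterate (Newton) starting at ψ = 0.64:
  ψ = 0.6400: g = -0.52531, g' = -1.2202 → ψ = 0.2095
  ψ = 0.2095: g = -0.05635, g' = -1.1997 → ψ = 0.1625
  ψ = 0.1625: g = 0.00234, g' = -1.3053 → ψ = 0.1643
Converged at ψ = 0.1643.
Then V = ψ·F = 0.1643·267 = 43.9 mol/h and L = F − V = 223.1 mol/h.

V = 43.9 mol/h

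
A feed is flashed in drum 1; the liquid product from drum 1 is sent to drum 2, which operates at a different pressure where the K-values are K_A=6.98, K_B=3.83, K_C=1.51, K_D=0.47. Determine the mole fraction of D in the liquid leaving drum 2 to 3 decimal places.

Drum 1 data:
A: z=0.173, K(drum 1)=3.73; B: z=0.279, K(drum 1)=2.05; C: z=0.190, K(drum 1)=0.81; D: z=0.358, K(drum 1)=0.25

Drum 1:
Newton–Raphson from ψ₁ = 0.5:
  ψ₁ = 0.500: g = -0.0777, g' = -0.887 → ψ₁ = 0.412
  ψ₁ = 0.412: g = -0.0013, g' = -0.865 → ψ₁ = 0.411
Converged at ψ₁ = 0.411.
Drum-1 compositions:
  A: x = 0.082, y = 0.304
  B: x = 0.195, y = 0.400
  C: x = 0.206, y = 0.167
  D: x = 0.517, y = 0.129
Drum-2 feed = drum-1 liquid: z₂ = (0.0815, 0.1949, 0.2061, 0.5175).
Drum 2:
Let ψ₂ = V/F and solve Σ zᵢ(Kᵢ−1)/(1+ψ₂(Kᵢ−1)) = 0.
Check two-phase: ΣzᵢKᵢ = 1.870 > 1 and Σzᵢ/Kᵢ = 1.300 > 1, so g(0) = 0.870 > 0 and g(1) = -0.300 < 0.
Newton iteration, ψ₂⁰ = 0.35:
  ψ₂ = 0.350: g = 0.1872, g' = -0.956 → ψ₂ = 0.546
  ψ₂ = 0.546: g = 0.0275, g' = -0.722 → ψ₂ = 0.584
Converged at ψ₂ = 0.584.
  A: x = 0.018, y = 0.127
  B: x = 0.073, y = 0.281
  C: x = 0.159, y = 0.240
  D: x = 0.750, y = 0.352

x_D (drum 2) = 0.750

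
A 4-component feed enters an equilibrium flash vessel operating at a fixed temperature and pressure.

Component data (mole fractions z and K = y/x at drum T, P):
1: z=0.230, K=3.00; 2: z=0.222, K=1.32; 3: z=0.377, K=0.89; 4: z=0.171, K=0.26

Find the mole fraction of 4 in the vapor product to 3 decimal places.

y_4 = 0.079

Newton–Raphson from V/F = 0.52:
  V/F = 0.520: g = 0.0367, g' = -0.490 → V/F = 0.595
  V/F = 0.595: g = -0.0007, g' = -0.512 → V/F = 0.594
Converged at V/F = 0.594.
Compositions from xᵢ = zᵢ/(1+V/F(Kᵢ−1)), yᵢ = Kᵢxᵢ:
  1: x = 0.105, y = 0.315
  2: x = 0.187, y = 0.246
  3: x = 0.403, y = 0.359
  4: x = 0.305, y = 0.079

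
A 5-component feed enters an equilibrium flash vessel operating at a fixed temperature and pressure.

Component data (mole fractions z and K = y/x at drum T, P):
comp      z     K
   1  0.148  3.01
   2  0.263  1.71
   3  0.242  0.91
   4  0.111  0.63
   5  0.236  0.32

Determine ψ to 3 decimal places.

ψ = 0.439

Material balance + equilibrium reduce to Σ zᵢ(Kᵢ−1)/(1+ψ(Kᵢ−1)) = 0.
g(0) = ΣzᵢKᵢ − 1 = 0.261 and g(1) = 1 − Σzᵢ/Kᵢ = -0.383, so a root lies in (0, 1).
Newton–Raphson from ψ = 0.5:
  ψ = 0.500: g = -0.0302, g' = -0.496 → ψ = 0.439
Converged at ψ = 0.439.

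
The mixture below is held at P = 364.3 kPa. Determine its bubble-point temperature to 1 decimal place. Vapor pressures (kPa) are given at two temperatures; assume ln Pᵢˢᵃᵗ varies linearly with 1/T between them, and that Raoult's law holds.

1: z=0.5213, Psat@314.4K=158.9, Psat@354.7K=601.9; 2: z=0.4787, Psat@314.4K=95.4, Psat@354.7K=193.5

Bubble-point temperature: ΣzᵢPᵢˢᵃᵗ(T) = P. Interpolate ln Pᵢˢᵃᵗ = aᵢ + bᵢ/T.
  T = 314.4 K: ΣzᵢPᵢˢᵃᵗ = 128.50 kPa
  T = 354.7 K: ΣzᵢPᵢˢᵃᵗ = 406.40 kPa
  T = 334.5 K: ΣzᵢPᵢˢᵃᵗ = 233.92 kPa
  T = 344.6 K: ΣzᵢPᵢˢᵃᵗ = 310.19 kPa
  T = 349.6 K: ΣzᵢPᵢˢᵃᵗ = 355.11 kPa
  T = 352.1 K: ΣzᵢPᵢˢᵃᵗ = 379.53 kPa
  T = 350.9 K: ΣzᵢPᵢˢᵃᵗ = 367.64 kPa
Interpolating between 349.6 K and 350.9 K gives T ≈ 350.6 K.

T = 350.6 K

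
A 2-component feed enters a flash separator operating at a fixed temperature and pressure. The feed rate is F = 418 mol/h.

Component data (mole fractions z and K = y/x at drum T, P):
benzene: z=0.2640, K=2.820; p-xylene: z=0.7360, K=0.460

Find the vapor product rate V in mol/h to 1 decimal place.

Rachford–Rice: g(β) = Σ zᵢ(Kᵢ−1)/(1+β(Kᵢ−1)) = 0.
g(0) = ΣzᵢKᵢ − 1 = 0.0830 and g(1) = 1 − Σzᵢ/Kᵢ = -0.6936, so a root lies in (0, 1).
Newton iteration, β⁰ = 0.7:
  β = 0.7000: g = -0.42768, g' = -0.7238 → β = 0.1092
  β = 0.1092: g = -0.02149, g' = -0.8510 → β = 0.0839
  β = 0.0839: g = 0.00053, g' = -0.8936 → β = 0.0845
Converged at β = 0.0845.
Then V = β·F = 0.0845·418 = 35.3 mol/h and L = F − V = 382.7 mol/h.

V = 35.3 mol/h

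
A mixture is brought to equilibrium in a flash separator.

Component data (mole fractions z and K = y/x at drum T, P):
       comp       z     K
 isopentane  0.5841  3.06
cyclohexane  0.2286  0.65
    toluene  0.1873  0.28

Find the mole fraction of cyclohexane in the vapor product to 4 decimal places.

Let ψ = V/F and solve Σ zᵢ(Kᵢ−1)/(1+ψ(Kᵢ−1)) = 0.
g(0) = ΣzᵢKᵢ − 1 = 0.9884 and g(1) = 1 − Σzᵢ/Kᵢ = -0.2115, so a root lies in (0, 1).
Iterate (Newton) starting at ψ = 0.5:
  ψ = 0.5000: g = 0.28504, g' = -0.8797 → ψ = 0.8240
  ψ = 0.8240: g = 0.00204, g' = -0.9830 → ψ = 0.8261
Converged at ψ = 0.8261.
Compositions from xᵢ = zᵢ/(1+ψ(Kᵢ−1)), yᵢ = Kᵢxᵢ:
  isopentane: x = 0.2162, y = 0.6615
  cyclohexane: x = 0.3216, y = 0.2090
  toluene: x = 0.4622, y = 0.1294

y_cyclohexane = 0.2090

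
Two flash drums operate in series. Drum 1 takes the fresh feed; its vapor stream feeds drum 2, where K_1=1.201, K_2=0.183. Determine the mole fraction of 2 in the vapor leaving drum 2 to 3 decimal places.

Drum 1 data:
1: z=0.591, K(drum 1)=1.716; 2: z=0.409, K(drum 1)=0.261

y_2 (drum 2) = 0.036

Drum 1:
Rachford–Rice: g(ψ₁) = Σ zᵢ(Kᵢ−1)/(1+ψ₁(Kᵢ−1)) = 0.
Check two-phase: ΣzᵢKᵢ = 1.121 > 1 and Σzᵢ/Kᵢ = 1.911 > 1, so g(0) = 0.121 > 0 and g(1) = -0.911 < 0.
Newton iteration, ψ₁⁰ = 0.5:
  ψ₁ = 0.500: g = -0.1678, g' = -0.726 → ψ₁ = 0.269
  ψ₁ = 0.269: g = -0.0224, g' = -0.561 → ψ₁ = 0.229
Converged at ψ₁ = 0.229.
Drum-1 compositions:
  1: x = 0.508, y = 0.872
  2: x = 0.492, y = 0.128
Drum-2 feed = drum-1 vapor: z₂ = (0.8716, 0.1284).
Drum 2:
Material balance + equilibrium reduce to Σ zᵢ(Kᵢ−1)/(1+ψ₂(Kᵢ−1)) = 0.
g(0) = ΣzᵢKᵢ − 1 = 0.070 and g(1) = 1 − Σzᵢ/Kᵢ = -0.428, so a root lies in (0, 1).
Binary case is linear: z₁(K₁−1)(1+ψ₂(K₂−1)) + z₂(K₂−1)(1+ψ₂(K₁−1)) = 0
⇒ ψ₂ = [z₁(K₁−1)+z₂(K₂−1)] / [−(K₁−1)(K₂−1)] = 0.0703/0.1642 = 0.428
  1: x = 0.803, y = 0.964
  2: x = 0.197, y = 0.036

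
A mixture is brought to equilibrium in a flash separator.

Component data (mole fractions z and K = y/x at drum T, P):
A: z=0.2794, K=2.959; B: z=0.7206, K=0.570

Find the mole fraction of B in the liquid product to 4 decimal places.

Binary case is linear: z₁(K₁−1)(1+β(K₂−1)) + z₂(K₂−1)(1+β(K₁−1)) = 0
⇒ β = [z₁(K₁−1)+z₂(K₂−1)] / [−(K₁−1)(K₂−1)] = 0.23749/0.84237 = 0.2819
Compositions from xᵢ = zᵢ/(1+β(Kᵢ−1)), yᵢ = Kᵢxᵢ:
  A: x = 0.1800, y = 0.5326
  B: x = 0.8200, y = 0.4674

x_B = 0.8200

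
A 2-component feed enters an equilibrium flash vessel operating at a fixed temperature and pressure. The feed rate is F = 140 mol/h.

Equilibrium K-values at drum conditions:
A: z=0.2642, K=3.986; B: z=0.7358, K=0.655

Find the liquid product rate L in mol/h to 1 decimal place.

L = 67.3 mol/h

Let β = V/F and solve Σ zᵢ(Kᵢ−1)/(1+β(Kᵢ−1)) = 0.
Check two-phase: ΣzᵢKᵢ = 1.5351 > 1 and Σzᵢ/Kᵢ = 1.1896 > 1, so g(0) = 0.5351 > 0 and g(1) = -0.1896 < 0.
Binary case is linear: z₁(K₁−1)(1+β(K₂−1)) + z₂(K₂−1)(1+β(K₁−1)) = 0
⇒ β = [z₁(K₁−1)+z₂(K₂−1)] / [−(K₁−1)(K₂−1)] = 0.53505/1.03017 = 0.5194
Then V = β·F = 0.5194·140 = 72.7 mol/h and L = F − V = 67.3 mol/h.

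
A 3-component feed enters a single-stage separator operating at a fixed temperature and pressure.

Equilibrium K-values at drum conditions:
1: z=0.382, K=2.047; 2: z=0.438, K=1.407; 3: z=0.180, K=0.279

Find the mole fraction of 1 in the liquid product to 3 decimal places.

x_1 = 0.201

Rachford–Rice: g(ψ) = Σ zᵢ(Kᵢ−1)/(1+ψ(Kᵢ−1)) = 0.
Feasibility: ΣzᵢKᵢ = 1.448, Σzᵢ/Kᵢ = 1.143 — both > 1, two phases present.
Newton–Raphson from ψ = 0.5:
  ψ = 0.500: g = 0.2077, g' = -0.459 → ψ = 0.952
  ψ = 0.952: g = -0.0853, g' = -1.095 → ψ = 0.874
  ψ = 0.874: g = -0.0108, g' = -0.839 → ψ = 0.861
Converged at ψ = 0.861.
Compositions from xᵢ = zᵢ/(1+ψ(Kᵢ−1)), yᵢ = Kᵢxᵢ:
  1: x = 0.201, y = 0.411
  2: x = 0.324, y = 0.456
  3: x = 0.475, y = 0.132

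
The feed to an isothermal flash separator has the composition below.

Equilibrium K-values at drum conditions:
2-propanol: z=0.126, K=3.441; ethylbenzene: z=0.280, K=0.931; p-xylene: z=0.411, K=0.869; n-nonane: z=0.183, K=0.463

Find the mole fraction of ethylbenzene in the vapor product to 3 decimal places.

Let β = V/F and solve Σ zᵢ(Kᵢ−1)/(1+β(Kᵢ−1)) = 0.
Feasibility: ΣzᵢKᵢ = 1.136, Σzᵢ/Kᵢ = 1.206 — both > 1, two phases present.
Iterate (Newton) starting at β = 0.5:
  β = 0.500: g = -0.0735, g' = -0.260 → β = 0.218
  β = 0.218: g = 0.0144, g' = -0.396 → β = 0.254
  β = 0.254: g = 0.0006, g' = -0.365 → β = 0.256
Converged at β = 0.256.
Compositions from xᵢ = zᵢ/(1+β(Kᵢ−1)), yᵢ = Kᵢxᵢ:
  2-propanol: x = 0.078, y = 0.267
  ethylbenzene: x = 0.285, y = 0.265
  p-xylene: x = 0.425, y = 0.370
  n-nonane: x = 0.212, y = 0.098

y_ethylbenzene = 0.265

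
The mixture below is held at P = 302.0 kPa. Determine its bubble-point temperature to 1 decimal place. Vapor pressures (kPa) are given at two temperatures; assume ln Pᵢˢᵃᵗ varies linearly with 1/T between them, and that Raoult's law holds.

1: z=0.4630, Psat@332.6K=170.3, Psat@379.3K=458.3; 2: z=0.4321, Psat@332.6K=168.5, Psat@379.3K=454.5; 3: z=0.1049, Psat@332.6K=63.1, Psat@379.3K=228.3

T = 361.2 K

Bubble-point temperature: ΣzᵢPᵢˢᵃᵗ(T) = P. Interpolate ln Pᵢˢᵃᵗ = aᵢ + bᵢ/T.
  T = 332.6 K: ΣzᵢPᵢˢᵃᵗ = 158.28 kPa
  T = 379.3 K: ΣzᵢPᵢˢᵃᵗ = 432.53 kPa
  T = 356.0 K: ΣzᵢPᵢˢᵃᵗ = 270.57 kPa
  T = 367.6 K: ΣzᵢPᵢˢᵃᵗ = 344.26 kPa
  T = 361.8 K: ΣzᵢPᵢˢᵃᵗ = 305.78 kPa
  T = 358.9 K: ΣzᵢPᵢˢᵃᵗ = 287.78 kPa
Interpolating between 358.9 K and 361.8 K gives T ≈ 361.2 K.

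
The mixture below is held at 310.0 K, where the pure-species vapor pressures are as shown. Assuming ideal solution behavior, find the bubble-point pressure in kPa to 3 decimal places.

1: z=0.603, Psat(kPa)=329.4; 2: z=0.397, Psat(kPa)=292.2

At the bubble point ψ → 0, so ΣzᵢKᵢ = 1 with Kᵢ = Pᵢˢᵃᵗ/P ⇒ P = ΣzᵢPᵢˢᵃᵗ.
P = 0.603·329.4 + 0.397·292.2 = 314.632 kPa

Pbub = 314.632 kPa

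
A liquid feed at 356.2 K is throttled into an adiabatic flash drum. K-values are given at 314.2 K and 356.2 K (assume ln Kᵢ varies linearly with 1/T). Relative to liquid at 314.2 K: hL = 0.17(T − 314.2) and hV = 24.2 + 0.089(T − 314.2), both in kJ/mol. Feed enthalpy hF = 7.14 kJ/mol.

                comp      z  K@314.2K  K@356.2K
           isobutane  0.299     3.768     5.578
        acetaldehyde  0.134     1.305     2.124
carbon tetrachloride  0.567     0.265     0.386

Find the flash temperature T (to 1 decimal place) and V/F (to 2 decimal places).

Adiabatic flash: solve Rachford–Rice at each trial T, then check hF = ψ·hV(T) + (1−ψ)·hL(T).
  T = 314.2 K: K = (3.768, 1.305, 0.265), RR gives ψ = 0.263, H_out = 6.368 kJ/mol
  T = 356.2 K: K = (5.578, 2.124, 0.386), RR gives ψ = 0.509, H_out = 17.735 kJ/mol
  T = 335.2 K: K = (4.641, 1.690, 0.324), RR gives ψ = 0.392, H_out = 12.379 kJ/mol
  T = 324.7 K: K = (4.196, 1.492, 0.294), RR gives ψ = 0.330, H_out = 9.484 kJ/mol
  T = 319.4 K: K = (3.978, 1.396, 0.279), RR gives ψ = 0.297, H_out = 7.943 kJ/mol
  T = 316.8 K: K = (3.872, 1.350, 0.272), RR gives ψ = 0.280, H_out = 7.164 kJ/mol
  T = 315.5 K: K = (3.820, 1.327, 0.269), RR gives ψ = 0.272, H_out = 6.769 kJ/mol
Linear interpolation between T = 315.5 (H_out = 6.769) and T = 316.8 (H_out = 7.164) on hF = 7.14 gives T ≈ 316.7 K, at which ψ = 0.28.

T = 316.7 K, V/F = 0.28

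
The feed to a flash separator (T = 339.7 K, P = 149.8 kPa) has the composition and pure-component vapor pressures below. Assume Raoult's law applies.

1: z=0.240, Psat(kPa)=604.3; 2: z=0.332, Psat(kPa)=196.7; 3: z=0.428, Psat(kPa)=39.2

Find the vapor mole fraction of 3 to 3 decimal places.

Raoult's law: Kᵢ = Pᵢˢᵃᵗ/P = Pᵢˢᵃᵗ/149.8.
  K_1 = 604.3/149.8 = 4.03405, K_2 = 196.7/149.8 = 1.31308, K_3 = 39.2/149.8 = 0.26168
Rachford–Rice: g(β) = Σ zᵢ(Kᵢ−1)/(1+β(Kᵢ−1)) = 0.
Check two-phase: ΣzᵢKᵢ = 1.516 > 1 and Σzᵢ/Kᵢ = 1.948 > 1, so g(0) = 0.516 > 0 and g(1) = -0.948 < 0.
Newton–Raphson from β = 0.5:
  β = 0.500: g = -0.1217, g' = -0.959 → β = 0.373
  β = 0.373: g = -0.0015, g' = -0.957 → β = 0.372
Converged at β = 0.372.
Compositions from xᵢ = zᵢ/(1+β(Kᵢ−1)), yᵢ = Kᵢxᵢ:
  1: x = 0.113, y = 0.455
  2: x = 0.297, y = 0.391
  3: x = 0.590, y = 0.154

y_3 = 0.154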